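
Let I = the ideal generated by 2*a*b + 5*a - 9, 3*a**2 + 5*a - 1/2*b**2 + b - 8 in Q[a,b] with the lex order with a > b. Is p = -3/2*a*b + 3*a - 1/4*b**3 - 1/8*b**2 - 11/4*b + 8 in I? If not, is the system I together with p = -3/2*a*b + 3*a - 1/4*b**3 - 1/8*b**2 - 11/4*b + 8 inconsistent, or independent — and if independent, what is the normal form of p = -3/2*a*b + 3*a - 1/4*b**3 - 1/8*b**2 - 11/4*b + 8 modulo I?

First compute the reduced Gröbner basis of I by Buchberger's algorithm.
f_1 = 2*a*b + 5*a - 9, LT = a*b.
f_2 = 3*a**2 + 5*a - 1/2*b**2 + b - 8, LT = a**2.

S(f_1,f_2): lcm = a**2*b. S = 5/2*a**2 - 5/3*a*b - 9/2*a + 1/6*b**3 - 1/3*b**2 + 8/3*b.
  reduce S modulo (f_1, f_2):
  remainder -9/2*a + 1/6*b**3 + 1/12*b**2 + 11/6*b - 5/6 ≠ 0; add h_3 = -9/2*a + 1/6*b**3 + 1/12*b**2 + 11/6*b - 5/6 to the basis.

S(f_1,h_3): lcm = a*b. S = 5/2*a + 1/27*b**4 + 1/54*b**3 + 11/27*b**2 - 5/27*b - 9/2.
  reduce S modulo (f_1, f_2, h_3):
  remainder 1/27*b**4 + 1/9*b**3 + 49/108*b**2 + 5/6*b - 134/27 ≠ 0; add h_4 = 1/27*b**4 + 1/9*b**3 + 49/108*b**2 + 5/6*b - 134/27 to the basis.

The other S-polynomials (S(f_2,h_3), S(f_1,h_4), S(f_2,h_4), S(h_3,h_4)) all reduce to 0 modulo the current basis, so we have a Gröbner basis.
Inter-reduce: drop elements whose leading term is divisible by another's, tail-reduce, and make monic.
Reduced Gröbner basis: {a - 1/27*b**3 - 1/54*b**2 - 11/27*b + 5/27, b**4 + 3*b**3 + 49/4*b**2 + 45/2*b - 134}.
Label its elements g_1 = a - 1/27*b**3 - 1/54*b**2 - 11/27*b + 5/27, g_2 = b**4 + 3*b**3 + 49/4*b**2 + 45/2*b - 134.

Reduce p = -3/2*a*b + 3*a - 1/4*b**3 - 1/8*b**2 - 11/4*b + 8 modulo G:
  leading term a*b: subtract (-3/2*b)·g_1 from -3/2*a*b + 3*a - 1/4*b**3 - 1/8*b**2 - 11/4*b + 8 → 3*a - 1/18*b**4 - 5/18*b**3 - 53/72*b**2 - 89/36*b + 8
  leading term a: subtract (3)·g_1 from 3*a - 1/18*b**4 - 5/18*b**3 - 53/72*b**2 - 89/36*b + 8 → -1/18*b**4 - 1/6*b**3 - 49/72*b**2 - 5/4*b + 67/9
  leading term b**4: subtract (-1/18)·g_2 from -1/18*b**4 - 1/6*b**3 - 49/72*b**2 - 5/4*b + 67/9 → 0
  normal form = 0.
Since the normal form is 0, p ∈ I.

Ideal membership is decidable via reduction modulo a Gröbner basis.

-3/2*a*b + 3*a - 1/4*b**3 - 1/8*b**2 - 11/4*b + 8 lies in I (it reduces to 0).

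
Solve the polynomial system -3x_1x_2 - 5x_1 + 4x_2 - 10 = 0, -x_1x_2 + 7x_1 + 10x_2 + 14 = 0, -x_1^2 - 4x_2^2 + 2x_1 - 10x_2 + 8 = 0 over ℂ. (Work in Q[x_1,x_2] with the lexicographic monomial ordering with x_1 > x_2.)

Compute a lex Gröbner basis by Buchberger's algorithm.
f_1 = -3x_1x_2 - 5x_1 + 4x_2 - 10, LT = x_1x_2.
f_2 = -x_1x_2 + 7x_1 + 10x_2 + 14, LT = x_1x_2.
f_3 = -x_1^2 + 2x_1 - 4x_2^2 - 10x_2 + 8, LT = x_1^2.

S(f_1,f_2): lcm = x_1x_2. S = 26/3x_1 + 26/3x_2 + 52/3.
  reduce S modulo (f_1, f_2, f_3):
  remainder 26/3x_1 + 26/3x_2 + 52/3 ≠ 0; add h_4 = 26/3x_1 + 26/3x_2 + 52/3 to the basis.

S(f_1,f_3): lcm = x_1^2x_2. S = 5/3x_1^2 + 2/3x_1x_2 + 10/3x_1 - 4x_2^3 - 10x_2^2 + 8x_2.
  reduce S modulo (f_1, f_2, f_3, h_4):
  remainder -4x_2^3 - 50/3x_2^2 - 40/3x_2 ≠ 0; add h_5 = -4x_2^3 - 50/3x_2^2 - 40/3x_2 to the basis.

S(f_2,f_3): lcm = x_1^2x_2. S = -7x_1^2 - 8x_1x_2 - 14x_1 - 4x_2^3 - 10x_2^2 + 8x_2.
  reduce S modulo (f_1, f_2, f_3, h_4, h_5):
  remainder 104/3x_2^2 + 286/3x_2 ≠ 0; add h_6 = 104/3x_2^2 + 286/3x_2 to the basis.

S(f_1,h_4): lcm = x_1x_2. S = 5/3x_1 - x_2^2 - 10/3x_2 + 10/3.
  reduce S modulo (f_1, f_2, f_3, h_4, h_5, h_6):
  remainder -9/4x_2 ≠ 0; add h_7 = -9/4x_2 to the basis.

The other S-polynomials (S(f_2,h_4), S(f_3,h_4), S(f_1,h_5), S(f_2,h_5), S(f_3,h_5), S(h_4,h_5), S(f_1,h_6), S(f_2,h_6), S(f_3,h_6), S(h_4,h_6), S(h_5,h_6), S(f_1,h_7), S(f_2,h_7), S(f_3,h_7), S(h_4,h_7), S(h_5,h_7), S(h_6,h_7)) all reduce to 0 modulo the current basis, so we have a Gröbner basis.
Inter-reduce: drop elements whose leading term is divisible by another's, tail-reduce, and make monic.
Reduced Gröbner basis: {x_1 + 2, x_2}.

The lex basis is triangular: the last element involves only x_2. Solving x_2 = 0 gives x_2 ∈ {0}; substituting each value into the earlier elements determines the remaining variables.
  x_2 = 0: the earlier basis element becomes x_1 + 2 = 0, giving x_1 = -2 — point (-2, 0).

{(-2, 0)}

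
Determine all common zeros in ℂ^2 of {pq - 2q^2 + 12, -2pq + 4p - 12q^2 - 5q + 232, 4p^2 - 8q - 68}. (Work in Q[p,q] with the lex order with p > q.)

Compute a lex Gröbner basis by Buchberger's algorithm.
f_1 = pq - 2q^2 + 12, LT = pq.
f_2 = -2pq + 4p - 12q^2 - 5q + 232, LT = pq.
f_3 = 4p^2 - 8q - 68, LT = p^2.

S(f_1,f_2): lcm = pq. S = 2p - 8q^2 - 5/2q + 128.
  leading term p: no divisor's leading term divides it; move 2p to the remainder.
  leading term q^2: no divisor's leading term divides it; move -8q^2 to the remainder.
  leading term q: no divisor's leading term divides it; move -5/2q to the remainder.
  leading term 1: no divisor's leading term divides it; move 128 to the remainder.
  remainder 2p - 8q^2 - 5/2q + 128 ≠ 0; add h_4 = 2p - 8q^2 - 5/2q + 128 to the basis.

S(f_1,f_3): lcm = p^2q. S = -2pq^2 + 12p + 2q^2 + 17q.
  leading term pq^2: subtract (-2q)·f_1 from -2pq^2 + 12p + 2q^2 + 17q → 12p - 4q^3 + 2q^2 + 41q
  leading term p: subtract (6)·h_4 from 12p - 4q^3 + 2q^2 + 41q → -4q^3 + 50q^2 + 56q - 768
  leading term q^3: no divisor's leading term divides it; move -4q^3 to the remainder.
  leading term q^2: no divisor's leading term divides it; move 50q^2 to the remainder.
  leading term q: no divisor's leading term divides it; move 56q to the remainder.
  leading term 1: no divisor's leading term divides it; move -768 to the remainder.
  remainder -4q^3 + 50q^2 + 56q - 768 ≠ 0; add h_5 = -4q^3 + 50q^2 + 56q - 768 to the basis.

S(f_2,f_3): lcm = p^2q. S = -2p^2 + 6pq^2 + 5/2pq - 116p + 2q^2 + 17q.
  leading term p^2: subtract (-1/2)·f_3 from -2p^2 + 6pq^2 + 5/2pq - 116p + 2q^2 + 17q → 6pq^2 + 5/2pq - 116p + 2q^2 + 13q - 34
  leading term pq^2: subtract (6q)·f_1 from 6pq^2 + 5/2pq - 116p + 2q^2 + 13q - 34 → 5/2pq - 116p + 12q^3 + 2q^2 - 59q - 34
  leading term pq: subtract (5/2)·f_1 from 5/2pq - 116p + 12q^3 + 2q^2 - 59q - 34 → -116p + 12q^3 + 7q^2 - 59q - 64
  leading term p: subtract (-58)·h_4 from -116p + 12q^3 + 7q^2 - 59q - 64 → 12q^3 - 457q^2 - 204q + 7360
  leading term q^3: subtract (-3)·h_5 from 12q^3 - 457q^2 - 204q + 7360 → -307q^2 - 36q + 5056
  leading term q^2: no divisor's leading term divides it; move -307q^2 to the remainder.
  leading term q: no divisor's leading term divides it; move -36q to the remainder.
  leading term 1: no divisor's leading term divides it; move 5056 to the remainder.
  remainder -307q^2 - 36q + 5056 ≠ 0; add h_6 = -307q^2 - 36q + 5056 to the basis.

S(f_1,h_4): lcm = pq. S = 4q^3 - 3/4q^2 - 64q + 12.
  leading term q^3: subtract (-1)·h_5 from 4q^3 - 3/4q^2 - 64q + 12 → 197/4q^2 - 8q - 756
  leading term q^2: subtract (-197/1228)·h_6 from 197/4q^2 - 8q - 756 → -4229/307q + 16916/307
  leading term q: no divisor's leading term divides it; move -4229/307q to the remainder.
  leading term 1: no divisor's leading term divides it; move 16916/307 to the remainder.
  remainder -4229/307q + 16916/307 ≠ 0; add h_7 = -4229/307q + 16916/307 to the basis.

The other S-polynomials (S(f_2,h_4), S(f_3,h_4), S(f_1,h_5), S(f_2,h_5), S(f_3,h_5), S(h_4,h_5), S(f_1,h_6), S(f_2,h_6), S(f_3,h_6), S(h_4,h_6), S(h_5,h_6), S(f_1,h_7), S(f_2,h_7), S(f_3,h_7), S(h_4,h_7), S(h_5,h_7), S(h_6,h_7)) all reduce to 0 modulo the current basis, so we have a Gröbner basis.
Inter-reduce: drop elements whose leading term is divisible by another's, tail-reduce, and make monic.
Reduced Gröbner basis: {p - 5, q - 4}.

Since the basis is lex-ordered, q - 4 is univariate in q. Its roots are {4}. Back-substituting each root into the other basis elements fixes the other coordinates.
  q = 4: the earlier basis element becomes p - 5 = 0, giving p = 5 — point (5, 4).
Substituting each solution back into the original system confirms all equations vanish.

{(5, 4)}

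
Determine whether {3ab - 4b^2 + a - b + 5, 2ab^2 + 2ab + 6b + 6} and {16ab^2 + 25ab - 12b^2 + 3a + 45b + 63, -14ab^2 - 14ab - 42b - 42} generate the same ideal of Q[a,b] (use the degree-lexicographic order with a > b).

Since reduced Gröbner bases are canonical representatives of ideals under a given ordering, it suffices to compute and compare them.
Buchberger on the first generating set:
f_1 = 3ab - 4b^2 + a - b + 5, LT = ab.
f_2 = 2ab^2 + 2ab + 6b + 6, LT = ab^2.

S(f_1,f_2): lcm = ab^2. S = -4/3b^3 - 2/3ab - 1/3b^2 - 4/3b - 3.
  leading term b^3: no divisor's leading term divides it; move -4/3b^3 to the remainder.
  leading term ab: subtract (-2/9)·f_1 from -2/3ab - 1/3b^2 - 4/3b - 3 → -11/9b^2 + 2/9a - 14/9b - 17/9
  leading term b^2: no divisor's leading term divides it; move -11/9b^2 to the remainder.
  leading term a: no divisor's leading term divides it; move 2/9a to the remainder.
  leading term b: no divisor's leading term divides it; move -14/9b to the remainder.
  leading term 1: no divisor's leading term divides it; move -17/9 to the remainder.
  remainder -4/3b^3 - 11/9b^2 + 2/9a - 14/9b - 17/9 ≠ 0; add g_3 = -4/3b^3 - 11/9b^2 + 2/9a - 14/9b - 17/9 to the basis.

S(f_1,g_3): lcm = ab^3. S = -4/3b^4 - 7/12ab^2 - 1/3b^3 + 1/6a^2 - 7/6ab + 5/3b^2 - 17/12a.
  leading term b^4: subtract (b)·g_3 from -4/3b^4 - 7/12ab^2 - 1/3b^3 + 1/6a^2 - 7/6ab + 5/3b^2 - 17/12a → -7/12ab^2 + 8/9b^3 + 1/6a^2 - 25/18ab + 29/9b^2 - 17/12a + 17/9b
  leading term ab^2: subtract (-7/36b)·f_1 from -7/12ab^2 + 8/9b^3 + 1/6a^2 - 25/18ab + 29/9b^2 - 17/12a + 17/9b → 1/9b^3 + 1/6a^2 - 43/36ab + 109/36b^2 - 17/12a + 103/36b
  leading term b^3: subtract (-1/12)·g_3 from 1/9b^3 + 1/6a^2 - 43/36ab + 109/36b^2 - 17/12a + 103/36b → 1/6a^2 - 43/36ab + 79/27b^2 - 151/108a + 295/108b - 17/108
  leading term a^2: no divisor's leading term divides it; move 1/6a^2 to the remainder.
  leading term ab: subtract (-43/108)·f_1 from -43/36ab + 79/27b^2 - 151/108a + 295/108b - 17/108 → 4/3b^2 - a + 7/3b + 11/6
  leading term b^2: no divisor's leading term divides it; move 4/3b^2 to the remainder.
  leading term a: no divisor's leading term divides it; move -a to the remainder.
  leading term b: no divisor's leading term divides it; move 7/3b to the remainder.
  leading term 1: no divisor's leading term divides it; move 11/6 to the remainder.
  remainder 1/6a^2 + 4/3b^2 - a + 7/3b + 11/6 ≠ 0; add g_4 = 1/6a^2 + 4/3b^2 - a + 7/3b + 11/6 to the basis.

The other S-polynomials (S(f_2,g_3), S(f_1,g_4), S(f_2,g_4), S(g_3,g_4)) all reduce to 0 modulo the current basis, so we have a Gröbner basis.
Inter-reduce: drop elements whose leading term is divisible by another's, tail-reduce, and make monic.
Reduced Gröbner basis: {b^3 + 11/12b^2 - 1/6a + 7/6b + 17/12, a^2 + 8b^2 - 6a + 14b + 11, ab - 4/3b^2 + 1/3a - 1/3b + 5/3}.

Buchberger on the second generating set:
h_1 = 16ab^2 + 25ab - 12b^2 + 3a + 45b + 63, LT = ab^2.
h_2 = -14ab^2 - 14ab - 42b - 42, LT = ab^2.

S(h_1,h_2): lcm = ab^2. S = 9/16ab - 3/4b^2 + 3/16a - 3/16b + 15/16.
  leading term ab: no divisor's leading term divides it; move 9/16ab to the remainder.
  leading term b^2: no divisor's leading term divides it; move -3/4b^2 to the remainder.
  leading term a: no divisor's leading term divides it; move 3/16a to the remainder.
  leading term b: no divisor's leading term divides it; move -3/16b to the remainder.
  leading term 1: no divisor's leading term divides it; move 15/16 to the remainder.
  remainder 9/16ab - 3/4b^2 + 3/16a - 3/16b + 15/16 ≠ 0; add k_3 = 9/16ab - 3/4b^2 + 3/16a - 3/16b + 15/16 to the basis.

S(h_1,k_3): lcm = ab^2. S = 4/3b^3 + 59/48ab - 5/12b^2 + 3/16a + 55/48b + 63/16.
  leading term b^3: no divisor's leading term divides it; move 4/3b^3 to the remainder.
  leading term ab: subtract (59/27)·k_3 from 59/48ab - 5/12b^2 + 3/16a + 55/48b + 63/16 → 11/9b^2 - 2/9a + 14/9b + 17/9
  leading term b^2: no divisor's leading term divides it; move 11/9b^2 to the remainder.
  leading term a: no divisor's leading term divides it; move -2/9a to the remainder.
  leading term b: no divisor's leading term divides it; move 14/9b to the remainder.
  leading term 1: no divisor's leading term divides it; move 17/9 to the remainder.
  remainder 4/3b^3 + 11/9b^2 - 2/9a + 14/9b + 17/9 ≠ 0; add k_4 = 4/3b^3 + 11/9b^2 - 2/9a + 14/9b + 17/9 to the basis.

S(h_1,k_4): lcm = ab^3. S = 31/48ab^2 - 3/4b^3 + 1/6a^2 - 47/48ab + 45/16b^2 - 17/12a + 63/16b.
  leading term ab^2: subtract (31/768)·h_1 from 31/48ab^2 - 3/4b^3 + 1/6a^2 - 47/48ab + 45/16b^2 - 17/12a + 63/16b → -3/4b^3 + 1/6a^2 - 509/256ab + 211/64b^2 - 1181/768a + 543/256b - 651/256
  leading term b^3: subtract (-9/16)·k_4 from -3/4b^3 + 1/6a^2 - 509/256ab + 211/64b^2 - 1181/768a + 543/256b - 651/256 → 1/6a^2 - 509/256ab + 255/64b^2 - 1277/768a + 767/256b - 379/256
  leading term a^2: no divisor's leading term divides it; move 1/6a^2 to the remainder.
  leading term ab: subtract (-509/144)·k_3 from -509/256ab + 255/64b^2 - 1277/768a + 767/256b - 379/256 → 4/3b^2 - a + 7/3b + 11/6
  leading term b^2: no divisor's leading term divides it; move 4/3b^2 to the remainder.
  leading term a: no divisor's leading term divides it; move -a to the remainder.
  leading term b: no divisor's leading term divides it; move 7/3b to the remainder.
  leading term 1: no divisor's leading term divides it; move 11/6 to the remainder.
  remainder 1/6a^2 + 4/3b^2 - a + 7/3b + 11/6 ≠ 0; add k_5 = 1/6a^2 + 4/3b^2 - a + 7/3b + 11/6 to the basis.

The other S-polynomials (S(h_2,k_3), S(h_2,k_4), S(k_3,k_4), S(h_1,k_5), S(h_2,k_5), S(k_3,k_5), S(k_4,k_5)) all reduce to 0 modulo the current basis, so we have a Gröbner basis.
Inter-reduce: drop elements whose leading term is divisible by another's, tail-reduce, and make monic.
Reduced Gröbner basis: {b^3 + 11/12b^2 - 1/6a + 7/6b + 17/12, a^2 + 8b^2 - 6a + 14b + 11, ab - 4/3b^2 + 1/3a - 1/3b + 5/3}.

These coincide, so the ideals are equal.

Yes, the ideals are equal.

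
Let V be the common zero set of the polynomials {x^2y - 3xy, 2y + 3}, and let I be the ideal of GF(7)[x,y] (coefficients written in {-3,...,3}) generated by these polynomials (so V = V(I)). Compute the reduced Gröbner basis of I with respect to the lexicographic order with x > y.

This is the nonlinear analogue of row-reducing a linear system.

f_1 = x^2y - 3xy, LT = x^2y.
f_2 = 2y + 3, LT = y.

S(f_1,f_2): lcm = x^2y. S = 2x^2 - 3xy.
  leading term x^2: no divisor's leading term divides it; move 2x^2 to the remainder.
  leading term xy: subtract (2x)·f_2 from -3xy → x
  leading term x: no divisor's leading term divides it; move x to the remainder.
  remainder 2x^2 + x ≠ 0; add g_3 = 2x^2 + x to the basis.

The other S-polynomials (S(f_1,g_3), S(f_2,g_3)) all reduce to 0 modulo the current basis, so we have a Gröbner basis.
Inter-reduce: drop elements whose leading term is divisible by another's, tail-reduce, and make monic.

G = {x^2 - 3x, y - 2}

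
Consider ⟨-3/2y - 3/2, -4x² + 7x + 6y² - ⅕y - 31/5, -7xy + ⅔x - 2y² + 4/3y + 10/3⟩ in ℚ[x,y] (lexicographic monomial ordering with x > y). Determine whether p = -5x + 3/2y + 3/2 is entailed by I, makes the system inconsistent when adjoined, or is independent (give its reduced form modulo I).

-5x + 3/2y + 3/2 lies in I (it reduces to 0).

First compute the reduced Gröbner basis of I by Buchberger's algorithm.
f_1 = -3/2y - 3/2, LT = y.
f_2 = -4x² + 7x + 6y² - ⅕y - 31/5, LT = x².
f_3 = -7xy + ⅔x - 2y² + 4/3y + 10/3, LT = xy.

S(f_1,f_3): lcm = xy. S = 23/21x - 2/7y² + 4/21y + 10/21.
  reduce S modulo (f_1, f_2, f_3):
  remainder 23/21x ≠ 0; add h_4 = 23/21x to the basis.

The other S-polynomials (S(f_1,f_2), S(f_2,f_3), S(f_1,h_4), S(f_2,h_4), S(f_3,h_4)) all reduce to 0 modulo the current basis, so we have a Gröbner basis.
Inter-reduce: drop elements whose leading term is divisible by another's, tail-reduce, and make monic.
Reduced Gröbner basis: {x, y + 1}.
Label its elements g_1 = x, g_2 = y + 1.

Reduce p = -5x + 3/2y + 3/2 modulo G:
  leading term x: subtract (-5)·g_1 from -5x + 3/2y + 3/2 → 3/2y + 3/2
  leading term y: subtract (3/2)·g_2 from 3/2y + 3/2 → 0
  normal form = 0.
Since the normal form is 0, p ∈ I.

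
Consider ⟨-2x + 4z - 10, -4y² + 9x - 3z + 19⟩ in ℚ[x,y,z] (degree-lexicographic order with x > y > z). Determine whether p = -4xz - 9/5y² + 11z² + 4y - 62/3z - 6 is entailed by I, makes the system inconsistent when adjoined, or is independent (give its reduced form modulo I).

-4xz - 9/5y² + 11z² + 4y - 62/3z - 6 is independent of I; its normal form modulo I is 3z² + 4y - 89/12z + 57/10.

First compute the reduced Gröbner basis of I by Buchberger's algorithm.
f_1 = -2x + 4z - 10, LT = x.
f_2 = -4y² + 9x - 3z + 19, LT = y².

The S-polynomials (S(f_1,f_2)) all reduce to 0 modulo the current basis, so we have a Gröbner basis.
Inter-reduce: drop elements whose leading term is divisible by another's, tail-reduce, and make monic.
Reduced Gröbner basis: {y² - 15/4z + 13/2, x - 2z + 5}.
Label its elements g_1 = y² - 15/4z + 13/2, g_2 = x - 2z + 5.

Reduce p = -4xz - 9/5y² + 11z² + 4y - 62/3z - 6 modulo G:
  leading term xz: subtract (-4z)·g_2 from -4xz - 9/5y² + 11z² + 4y - 62/3z - 6 → -9/5y² + 3z² + 4y - ⅔z - 6
  leading term y²: subtract (-9/5)·g_1 from -9/5y² + 3z² + 4y - ⅔z - 6 → 3z² + 4y - 89/12z + 57/10
  leading term z²: no divisor's leading term divides it; move 3z² to the remainder.
  leading term y: no divisor's leading term divides it; move 4y to the remainder.
  leading term z: no divisor's leading term divides it; move -89/12z to the remainder.
  leading term 1: no divisor's leading term divides it; move 57/10 to the remainder.
  normal form = 3z² + 4y - 89/12z + 57/10.
The normal form is nonzero, so p ∉ I. Since p minus its normal form lies in I, I + (p) = I + (r) where r = 3z² + 4y - 89/12z + 57/10; decide whether this ideal is the whole ring.
Run Buchberger on G together with r (pairs among the g_i already reduce to 0 since G is a Gröbner basis):
g_1 = y² - 15/4z + 13/2, LT = y².
g_2 = x - 2z + 5, LT = x.
r = 3z² + 4y - 89/12z + 57/10, LT = z².

The S-polynomials (S(g_1,g_2), S(g_1,r), S(g_2,r)) all reduce to 0 modulo the current basis, so we have a Gröbner basis.
Inter-reduce: drop elements whose leading term is divisible by another's, tail-reduce, and make monic.
Reduced Gröbner basis: {y² - 15/4z + 13/2, z² + 4/3y - 89/36z + 19/10, x - 2z + 5}.
The reduced Gröbner basis of I + (p) is {y² - 15/4z + 13/2, z² + 4/3y - 89/36z + 19/10, x - 2z + 5} ≠ {1}, a proper ideal, so the enlarged system stays consistent: p is independent of I, with normal form 3z² + 4y - 89/12z + 57/10.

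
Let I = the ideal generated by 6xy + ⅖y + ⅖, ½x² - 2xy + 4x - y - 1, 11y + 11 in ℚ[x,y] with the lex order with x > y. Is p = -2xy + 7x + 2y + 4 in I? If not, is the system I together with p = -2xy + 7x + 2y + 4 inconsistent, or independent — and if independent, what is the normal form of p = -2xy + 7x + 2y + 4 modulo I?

Adjoining -2xy + 7x + 2y + 4 makes the ideal the whole ring: the system is inconsistent.

First compute the reduced Gröbner basis of I by Buchberger's algorithm.
f_1 = 6xy + ⅖y + ⅖, LT = xy.
f_2 = ½x² - 2xy + 4x - y - 1, LT = x².
f_3 = 11y + 11, LT = y.

S(f_1,f_2): lcm = x²y. S = 4xy² - 119/15xy + 1/15x + 2y² + 2y.
  leading term xy²: subtract (⅔y)·f_1 from 4xy² - 119/15xy + 1/15x + 2y² + 2y → -119/15xy + 1/15x + 26/15y² + 26/15y
  leading term xy: subtract (-119/90)·f_1 from -119/15xy + 1/15x + 26/15y² + 26/15y → 1/15x + 26/15y² + 509/225y + 119/225
  leading term x: no divisor's leading term divides it; move 1/15x to the remainder.
  leading term y²: subtract (26/165y)·f_3 from 26/15y² + 509/225y + 119/225 → 119/225y + 119/225
  leading term y: subtract (119/2475)·f_3 from 119/225y + 119/225 → 0
  remainder 1/15x ≠ 0; add h_4 = 1/15x to the basis.

The other S-polynomials (S(f_1,f_3), S(f_2,f_3), S(f_1,h_4), S(f_2,h_4), S(f_3,h_4)) all reduce to 0 modulo the current basis, so we have a Gröbner basis.
Inter-reduce: drop elements whose leading term is divisible by another's, tail-reduce, and make monic.
Reduced Gröbner basis: {x, y + 1}.
Label its elements g_1 = x, g_2 = y + 1.

Reduce p = -2xy + 7x + 2y + 4 modulo G:
  leading term xy: subtract (-2y)·g_1 from -2xy + 7x + 2y + 4 → 7x + 2y + 4
  leading term x: subtract (7)·g_1 from 7x + 2y + 4 → 2y + 4
  leading term y: subtract (2)·g_2 from 2y + 4 → 2
  leading term 1: no divisor's leading term divides it; move 2 to the remainder.
  normal form = 2.
The normal form is nonzero, so p ∉ I. Since p minus its normal form lies in I, I + (p) = I + (r) where r = 2; decide whether this ideal is the whole ring.
Here r = 2 is a nonzero constant, hence a unit: 1 ∈ I + (p), the Gröbner basis of I + (p) is {1}, and the enlarged system has no common solution — adjoining p is inconsistent.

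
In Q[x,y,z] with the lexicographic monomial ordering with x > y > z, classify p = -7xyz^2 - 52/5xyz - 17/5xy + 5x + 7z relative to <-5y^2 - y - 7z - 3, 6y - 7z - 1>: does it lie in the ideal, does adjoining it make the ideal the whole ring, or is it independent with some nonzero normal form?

First compute the reduced Gröbner basis of I by Buchberger's algorithm.
f_1 = -5y^2 - y - 7z - 3, LT = y^2.
f_2 = 6y - 7z - 1, LT = y.

S(f_1,f_2): lcm = y^2. S = 7/6yz + 11/30y + 7/5z + 3/5.
  leading term yz: subtract (7/36z)·f_2 from 7/6yz + 11/30y + 7/5z + 3/5 → 11/30y + 49/36z^2 + 287/180z + 3/5
  leading term y: subtract (11/180)·f_2 from 11/30y + 49/36z^2 + 287/180z + 3/5 → 49/36z^2 + 91/45z + 119/180
  leading term z^2: no divisor's leading term divides it; move 49/36z^2 to the remainder.
  leading term z: no divisor's leading term divides it; move 91/45z to the remainder.
  leading term 1: no divisor's leading term divides it; move 119/180 to the remainder.
  remainder 49/36z^2 + 91/45z + 119/180 ≠ 0; add h_3 = 49/36z^2 + 91/45z + 119/180 to the basis.

S(f_1,h_3): leading monomials are coprime, so the S-polynomial reduces to 0 (Buchberger's first criterion).
S(f_2,h_3): leading monomials are coprime, so the S-polynomial reduces to 0 (Buchberger's first criterion).
Every S-polynomial of the final basis reduces to 0, so we have a Gröbner basis.
Inter-reduce: drop elements whose leading term is divisible by another's, tail-reduce, and make monic.
Reduced Gröbner basis: {y - 7/6z - 1/6, z^2 + 52/35z + 17/35}.
Label its elements g_1 = y - 7/6z - 1/6, g_2 = z^2 + 52/35z + 17/35.

Reduce p = -7xyz^2 - 52/5xyz - 17/5xy + 5x + 7z modulo G:
  leading term xyz^2: subtract (-7xz^2)·g_1 from -7xyz^2 - 52/5xyz - 17/5xy + 5x + 7z → -52/5xyz - 17/5xy - 49/6xz^3 - 7/6xz^2 + 5x + 7z
  leading term xyz: subtract (-52/5xz)·g_1 from -52/5xyz - 17/5xy - 49/6xz^3 - 7/6xz^2 + 5x + 7z → -17/5xy - 49/6xz^3 - 133/10xz^2 - 26/15xz + 5x + 7z
  leading term xy: subtract (-17/5x)·g_1 from -17/5xy - 49/6xz^3 - 133/10xz^2 - 26/15xz + 5x + 7z → -49/6xz^3 - 133/10xz^2 - 57/10xz + 133/30x + 7z
  leading term xz^3: subtract (-49/6xz)·g_2 from -49/6xz^3 - 133/10xz^2 - 57/10xz + 133/30x + 7z → -7/6xz^2 - 26/15xz + 133/30x + 7z
  leading term xz^2: subtract (-7/6x)·g_2 from -7/6xz^2 - 26/15xz + 133/30x + 7z → 5x + 7z
  leading term x: no divisor's leading term divides it; move 5x to the remainder.
  leading term z: no divisor's leading term divides it; move 7z to the remainder.
  normal form = 5x + 7z.
The normal form is nonzero, so p ∉ I. Since p minus its normal form lies in I, I + (p) = I + (r) where r = 5x + 7z; decide whether this ideal is the whole ring.
Run Buchberger on G together with r (pairs among the g_i already reduce to 0 since G is a Gröbner basis):
g_1 = y - 7/6z - 1/6, LT = y.
g_2 = z^2 + 52/35z + 17/35, LT = z^2.
r = 5x + 7z, LT = x.

S(g_1,g_2): leading monomials are coprime, so the S-polynomial reduces to 0 (Buchberger's first criterion).
S(g_1,r): leading monomials are coprime, so the S-polynomial reduces to 0 (Buchberger's first criterion).
S(g_2,r): leading monomials are coprime, so the S-polynomial reduces to 0 (Buchberger's first criterion).
Every S-polynomial of the final basis reduces to 0, so we have a Gröbner basis.
Inter-reduce: drop elements whose leading term is divisible by another's, tail-reduce, and make monic.
Reduced Gröbner basis: {x + 7/5z, y - 7/6z - 1/6, z^2 + 52/35z + 17/35}.
The reduced Gröbner basis of I + (p) is {x + 7/5z, y - 7/6z - 1/6, z^2 + 52/35z + 17/35} ≠ {1}, a proper ideal, so the enlarged system stays consistent: p is independent of I, with normal form 5x + 7z.

Ideal membership is decidable via reduction modulo a Gröbner basis.

-7xyz^2 - 52/5xyz - 17/5xy + 5x + 7z is independent of I; its normal form modulo I is 5x + 7z.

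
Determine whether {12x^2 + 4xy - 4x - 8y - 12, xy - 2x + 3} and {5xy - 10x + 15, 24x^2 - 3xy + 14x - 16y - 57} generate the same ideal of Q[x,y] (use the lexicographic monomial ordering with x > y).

Yes, the ideals are equal.

Two ideals are equal iff their reduced Gröbner bases coincide (the reduced basis is unique for a fixed ordering).
Buchberger on the first generating set:
f_1 = 12x^2 + 4xy - 4x - 8y - 12, LT = x^2.
f_2 = xy - 2x + 3, LT = xy.

S(f_1,f_2): lcm = x^2y. S = 2x^2 + 1/3xy^2 - 1/3xy - 3x - 2/3y^2 - y.
  leading term x^2: subtract (1/6)·f_1 from 2x^2 + 1/3xy^2 - 1/3xy - 3x - 2/3y^2 - y → 1/3xy^2 - xy - 7/3x - 2/3y^2 + 1/3y + 2
  leading term xy^2: subtract (1/3y)·f_2 from 1/3xy^2 - xy - 7/3x - 2/3y^2 + 1/3y + 2 → -1/3xy - 7/3x - 2/3y^2 - 2/3y + 2
  leading term xy: subtract (-1/3)·f_2 from -1/3xy - 7/3x - 2/3y^2 - 2/3y + 2 → -3x - 2/3y^2 - 2/3y + 3
  leading term x: no divisor's leading term divides it; move -3x to the remainder.
  leading term y^2: no divisor's leading term divides it; move -2/3y^2 to the remainder.
  leading term y: no divisor's leading term divides it; move -2/3y to the remainder.
  leading term 1: no divisor's leading term divides it; move 3 to the remainder.
  remainder -3x - 2/3y^2 - 2/3y + 3 ≠ 0; add g_3 = -3x - 2/3y^2 - 2/3y + 3 to the basis.

S(f_1,g_3): lcm = x^2. S = -2/9xy^2 + 1/9xy + 2/3x - 2/3y - 1.
  leading term xy^2: subtract (-2/9y)·f_2 from -2/9xy^2 + 1/9xy + 2/3x - 2/3y - 1 → -1/3xy + 2/3x - 1
  leading term xy: subtract (-1/3)·f_2 from -1/3xy + 2/3x - 1 → 0
  remainder 0.

S(f_2,g_3): lcm = xy. S = -2x - 2/9y^3 - 2/9y^2 + y + 3.
  leading term x: subtract (2/3)·g_3 from -2x - 2/9y^3 - 2/9y^2 + y + 3 → -2/9y^3 + 2/9y^2 + 13/9y + 1
  leading term y^3: no divisor's leading term divides it; move -2/9y^3 to the remainder.
  leading term y^2: no divisor's leading term divides it; move 2/9y^2 to the remainder.
  leading term y: no divisor's leading term divides it; move 13/9y to the remainder.
  leading term 1: no divisor's leading term divides it; move 1 to the remainder.
  remainder -2/9y^3 + 2/9y^2 + 13/9y + 1 ≠ 0; add g_4 = -2/9y^3 + 2/9y^2 + 13/9y + 1 to the basis.

S(f_1,g_4): leading monomials are coprime, so the S-polynomial reduces to 0 (Buchberger's first criterion).
S(f_2,g_4): lcm = xy^3. S = -xy^2 + 13/2xy + 9/2x + 3y^2.
  leading term xy^2: subtract (-y)·f_2 from -xy^2 + 13/2xy + 9/2x + 3y^2 → 9/2xy + 9/2x + 3y^2 + 3y
  leading term xy: subtract (9/2)·f_2 from 9/2xy + 9/2x + 3y^2 + 3y → 27/2x + 3y^2 + 3y - 27/2
  leading term x: subtract (-9/2)·g_3 from 27/2x + 3y^2 + 3y - 27/2 → 0
  remainder 0.

S(g_3,g_4): leading monomials are coprime, so the S-polynomial reduces to 0 (Buchberger's first criterion).
Every S-polynomial of the final basis reduces to 0, so we have a Gröbner basis.
Inter-reduce: drop elements whose leading term is divisible by another's, tail-reduce, and make monic.
Reduced Gröbner basis: {x + 2/9y^2 + 2/9y - 1, y^3 - y^2 - 13/2y - 9/2}.

Buchberger on the second generating set:
h_1 = 5xy - 10x + 15, LT = xy.
h_2 = 24x^2 - 3xy + 14x - 16y - 57, LT = x^2.

S(h_1,h_2): lcm = x^2y. S = -2x^2 + 1/8xy^2 - 7/12xy + 3x + 2/3y^2 + 19/8y.
  leading term x^2: subtract (-1/12)·h_2 from -2x^2 + 1/8xy^2 - 7/12xy + 3x + 2/3y^2 + 19/8y → 1/8xy^2 - 5/6xy + 25/6x + 2/3y^2 + 25/24y - 19/4
  leading term xy^2: subtract (1/40y)·h_1 from 1/8xy^2 - 5/6xy + 25/6x + 2/3y^2 + 25/24y - 19/4 → -7/12xy + 25/6x + 2/3y^2 + 2/3y - 19/4
  leading term xy: subtract (-7/60)·h_1 from -7/12xy + 25/6x + 2/3y^2 + 2/3y - 19/4 → 3x + 2/3y^2 + 2/3y - 3
  leading term x: no divisor's leading term divides it; move 3x to the remainder.
  leading term y^2: no divisor's leading term divides it; move 2/3y^2 to the remainder.
  leading term y: no divisor's leading term divides it; move 2/3y to the remainder.
  leading term 1: no divisor's leading term divides it; move -3 to the remainder.
  remainder 3x + 2/3y^2 + 2/3y - 3 ≠ 0; add k_3 = 3x + 2/3y^2 + 2/3y - 3 to the basis.

S(h_1,k_3): lcm = xy. S = -2x - 2/9y^3 - 2/9y^2 + y + 3.
  leading term x: subtract (-2/3)·k_3 from -2x - 2/9y^3 - 2/9y^2 + y + 3 → -2/9y^3 + 2/9y^2 + 13/9y + 1
  leading term y^3: no divisor's leading term divides it; move -2/9y^3 to the remainder.
  leading term y^2: no divisor's leading term divides it; move 2/9y^2 to the remainder.
  leading term y: no divisor's leading term divides it; move 13/9y to the remainder.
  leading term 1: no divisor's leading term divides it; move 1 to the remainder.
  remainder -2/9y^3 + 2/9y^2 + 13/9y + 1 ≠ 0; add k_4 = -2/9y^3 + 2/9y^2 + 13/9y + 1 to the basis.

S(h_2,k_3): lcm = x^2. S = -2/9xy^2 - 25/72xy + 19/12x - 2/3y - 19/8.
  leading term xy^2: subtract (-2/45y)·h_1 from -2/9xy^2 - 25/72xy + 19/12x - 2/3y - 19/8 → -19/24xy + 19/12x - 19/8
  leading term xy: subtract (-19/120)·h_1 from -19/24xy + 19/12x - 19/8 → 0
  remainder 0.

S(h_1,k_4): lcm = xy^3. S = -xy^2 + 13/2xy + 9/2x + 3y^2.
  leading term xy^2: subtract (-1/5y)·h_1 from -xy^2 + 13/2xy + 9/2x + 3y^2 → 9/2xy + 9/2x + 3y^2 + 3y
  leading term xy: subtract (9/10)·h_1 from 9/2xy + 9/2x + 3y^2 + 3y → 27/2x + 3y^2 + 3y - 27/2
  leading term x: subtract (9/2)·k_3 from 27/2x + 3y^2 + 3y - 27/2 → 0
  remainder 0.

S(h_2,k_4): leading monomials are coprime, so the S-polynomial reduces to 0 (Buchberger's first criterion).
S(k_3,k_4): leading monomials are coprime, so the S-polynomial reduces to 0 (Buchberger's first criterion).
Every S-polynomial of the final basis reduces to 0, so we have a Gröbner basis.
Inter-reduce: drop elements whose leading term is divisible by another's, tail-reduce, and make monic.
Reduced Gröbner basis: {x + 2/9y^2 + 2/9y - 1, y^3 - y^2 - 13/2y - 9/2}.

The two bases agree; hence the ideals are identical.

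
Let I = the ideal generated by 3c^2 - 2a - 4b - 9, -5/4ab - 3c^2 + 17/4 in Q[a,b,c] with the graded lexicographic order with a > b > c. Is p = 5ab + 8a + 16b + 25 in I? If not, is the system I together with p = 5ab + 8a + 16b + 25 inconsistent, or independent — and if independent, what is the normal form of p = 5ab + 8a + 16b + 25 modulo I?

First compute the reduced Gröbner basis of I by Buchberger's algorithm.
f_1 = 3c^2 - 2a - 4b - 9, LT = c^2.
f_2 = -5/4ab - 3c^2 + 17/4, LT = ab.

The S-polynomials (S(f_1,f_2)) all reduce to 0 modulo the current basis, so we have a Gröbner basis.
Inter-reduce: drop elements whose leading term is divisible by another's, tail-reduce, and make monic.
Reduced Gröbner basis: {ab + 8/5a + 16/5b + 19/5, c^2 - 2/3a - 4/3b - 3}.
Label its elements g_1 = ab + 8/5a + 16/5b + 19/5, g_2 = c^2 - 2/3a - 4/3b - 3.

Reduce p = 5ab + 8a + 16b + 25 modulo G:
  leading term ab: subtract (5)·g_1 from 5ab + 8a + 16b + 25 → 6
  leading term 1: no divisor's leading term divides it; move 6 to the remainder.
  normal form = 6.
The normal form is nonzero, so p ∉ I. Since p minus its normal form lies in I, I + (p) = I + (r) where r = 6; decide whether this ideal is the whole ring.
Here r = 6 is a nonzero constant, hence a unit: 1 ∈ I + (p), the Gröbner basis of I + (p) is {1}, and the enlarged system has no common solution — adjoining p is inconsistent.

Adjoining 5ab + 8a + 16b + 25 makes the ideal the whole ring: the system is inconsistent.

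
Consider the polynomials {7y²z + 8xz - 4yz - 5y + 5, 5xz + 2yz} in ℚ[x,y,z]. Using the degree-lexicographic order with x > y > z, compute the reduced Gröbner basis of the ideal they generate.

G = {y²z - 36/35yz - 5/7y + 5/7, xy + ⅖y² - x - ⅖y, xz + ⅖yz}

f_1 = 7y²z + 8xz - 4yz - 5y + 5, LT = y²z.
f_2 = 5xz + 2yz, LT = xz.

S(f_1,f_2): lcm = xy²z. S = -⅖y³z + 8/7x²z - 4/7xyz - 5/7xy + 5/7x.
  leading term y³z: subtract (-2/35y)·f_1 from -⅖y³z + 8/7x²z - 4/7xyz - 5/7xy + 5/7x → 8/7x²z - 4/35xyz - 8/35y²z - 5/7xy - 2/7y² + 5/7x + 2/7y
  leading term x²z: subtract (8/35x)·f_2 from 8/7x²z - 4/35xyz - 8/35y²z - 5/7xy - 2/7y² + 5/7x + 2/7y → -4/7xyz - 8/35y²z - 5/7xy - 2/7y² + 5/7x + 2/7y
  leading term xyz: subtract (-4/35y)·f_2 from -4/7xyz - 8/35y²z - 5/7xy - 2/7y² + 5/7x + 2/7y → -5/7xy - 2/7y² + 5/7x + 2/7y
  leading term xy: no divisor's leading term divides it; move -5/7xy to the remainder.
  leading term y²: no divisor's leading term divides it; move -2/7y² to the remainder.
  leading term x: no divisor's leading term divides it; move 5/7x to the remainder.
  leading term y: no divisor's leading term divides it; move 2/7y to the remainder.
  remainder -5/7xy - 2/7y² + 5/7x + 2/7y ≠ 0; add g_3 = -5/7xy - 2/7y² + 5/7x + 2/7y to the basis.

S(f_1,g_3): lcm = xy²z. S = -⅖y³z + 8/7x²z + 3/7xyz + ⅖y²z - 5/7xy + 5/7x.
  leading term y³z: subtract (-2/35y)·f_1 from -⅖y³z + 8/7x²z + 3/7xyz + ⅖y²z - 5/7xy + 5/7x → 8/7x²z + 31/35xyz + 6/35y²z - 5/7xy - 2/7y² + 5/7x + 2/7y
  leading term x²z: subtract (8/35x)·f_2 from 8/7x²z + 31/35xyz + 6/35y²z - 5/7xy - 2/7y² + 5/7x + 2/7y → 3/7xyz + 6/35y²z - 5/7xy - 2/7y² + 5/7x + 2/7y
  leading term xyz: subtract (3/35y)·f_2 from 3/7xyz + 6/35y²z - 5/7xy - 2/7y² + 5/7x + 2/7y → -5/7xy - 2/7y² + 5/7x + 2/7y
  leading term xy: subtract (1)·g_3 from -5/7xy - 2/7y² + 5/7x + 2/7y → 0
  remainder 0.

S(f_2,g_3): lcm = xyz. S = xz + ⅖yz.
  leading term xz: subtract (⅕)·f_2 from xz + ⅖yz → 0
  remainder 0.

Every S-polynomial of the final basis reduces to 0, so we have a Gröbner basis.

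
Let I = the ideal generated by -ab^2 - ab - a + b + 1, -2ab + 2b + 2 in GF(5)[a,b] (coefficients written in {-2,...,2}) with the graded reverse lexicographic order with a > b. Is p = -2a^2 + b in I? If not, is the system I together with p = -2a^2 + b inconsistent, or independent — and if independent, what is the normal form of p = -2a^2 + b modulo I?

-2a^2 + b is independent of I; its normal form modulo I is -2a - 2b + 2.

First compute the reduced Gröbner basis of I by Buchberger's algorithm.
f_1 = -ab^2 - ab - a + b + 1, LT = ab^2.
f_2 = -2ab + 2b + 2, LT = ab.

S(f_1,f_2): lcm = ab^2. S = ab + b^2 + a - 1.
  leading term ab: subtract (2)·f_2 from ab + b^2 + a - 1 → b^2 + a + b
  leading term b^2: no divisor's leading term divides it; move b^2 to the remainder.
  leading term a: no divisor's leading term divides it; move a to the remainder.
  leading term b: no divisor's leading term divides it; move b to the remainder.
  remainder b^2 + a + b ≠ 0; add h_3 = b^2 + a + b to the basis.

S(f_1,h_3): lcm = ab^2. S = -a^2 + a - b - 1.
  leading term a^2: no divisor's leading term divides it; move -a^2 to the remainder.
  leading term a: no divisor's leading term divides it; move a to the remainder.
  leading term b: no divisor's leading term divides it; move -b to the remainder.
  leading term 1: no divisor's leading term divides it; move -1 to the remainder.
  remainder -a^2 + a - b - 1 ≠ 0; add h_4 = -a^2 + a - b - 1 to the basis.

The other S-polynomials (S(f_2,h_3), S(f_1,h_4), S(f_2,h_4), S(h_3,h_4)) all reduce to 0 modulo the current basis, so we have a Gröbner basis.
Inter-reduce: drop elements whose leading term is divisible by another's, tail-reduce, and make monic.
Reduced Gröbner basis: {a^2 - a + b + 1, ab - b - 1, b^2 + a + b}.
Label its elements g_1 = a^2 - a + b + 1, g_2 = ab - b - 1, g_3 = b^2 + a + b.

Reduce p = -2a^2 + b modulo G:
  leading term a^2: subtract (-2)·g_1 from -2a^2 + b → -2a - 2b + 2
  leading term a: no divisor's leading term divides it; move -2a to the remainder.
  leading term b: no divisor's leading term divides it; move -2b to the remainder.
  leading term 1: no divisor's leading term divides it; move 2 to the remainder.
  normal form = -2a - 2b + 2.
The normal form is nonzero, so p ∉ I. Since p minus its normal form lies in I, I + (p) = I + (r) where r = -2a - 2b + 2; decide whether this ideal is the whole ring.
Run Buchberger on G together with r (pairs among the g_i already reduce to 0 since G is a Gröbner basis):
g_1 = a^2 - a + b + 1, LT = a^2.
g_2 = ab - b - 1, LT = ab.
g_3 = b^2 + a + b, LT = b^2.
r = -2a - 2b + 2, LT = a.

The S-polynomials (S(g_1,g_2), S(g_1,g_3), S(g_1,r), S(g_2,g_3), S(g_2,r), S(g_3,r)) all reduce to 0 modulo the current basis, so we have a Gröbner basis.
Inter-reduce: drop elements whose leading term is divisible by another's, tail-reduce, and make monic.
Reduced Gröbner basis: {b^2 + 1, a + b - 1}.
The reduced Gröbner basis of I + (p) is {b^2 + 1, a + b - 1} ≠ {1}, a proper ideal, so the enlarged system stays consistent: p is independent of I, with normal form -2a - 2b + 2.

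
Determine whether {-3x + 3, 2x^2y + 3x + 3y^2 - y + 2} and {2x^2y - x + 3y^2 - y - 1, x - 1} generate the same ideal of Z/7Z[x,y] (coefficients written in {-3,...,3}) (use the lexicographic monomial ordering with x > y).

Yes, the ideals are equal.

For a fixed monomial order, each ideal has a unique reduced Gröbner basis; comparing bases decides equality.
Buchberger on the first generating set:
f_1 = -3x + 3, LT = x.
f_2 = 2x^2y + 3x + 3y^2 - y + 2, LT = x^2y.

S(f_1,f_2): lcm = x^2y. S = -xy + 2x + 2y^2 - 3y - 1.
  leading term xy: subtract (-2y)·f_1 from -xy + 2x + 2y^2 - 3y - 1 → 2x + 2y^2 + 3y - 1
  leading term x: subtract (-3)·f_1 from 2x + 2y^2 + 3y - 1 → 2y^2 + 3y + 1
  leading term y^2: no divisor's leading term divides it; move 2y^2 to the remainder.
  leading term y: no divisor's leading term divides it; move 3y to the remainder.
  leading term 1: no divisor's leading term divides it; move 1 to the remainder.
  remainder 2y^2 + 3y + 1 ≠ 0; add g_3 = 2y^2 + 3y + 1 to the basis.

The other S-polynomials (S(f_1,g_3), S(f_2,g_3)) all reduce to 0 modulo the current basis, so we have a Gröbner basis.
Inter-reduce: drop elements whose leading term is divisible by another's, tail-reduce, and make monic.
Reduced Gröbner basis: {x - 1, y^2 - 2y - 3}.

Buchberger on the second generating set:
h_1 = 2x^2y - x + 3y^2 - y - 1, LT = x^2y.
h_2 = x - 1, LT = x.

S(h_1,h_2): lcm = x^2y. S = xy + 3x - 2y^2 + 3y + 3.
  leading term xy: subtract (y)·h_2 from xy + 3x - 2y^2 + 3y + 3 → 3x - 2y^2 - 3y + 3
  leading term x: subtract (3)·h_2 from 3x - 2y^2 - 3y + 3 → -2y^2 - 3y - 1
  leading term y^2: no divisor's leading term divides it; move -2y^2 to the remainder.
  leading term y: no divisor's leading term divides it; move -3y to the remainder.
  leading term 1: no divisor's leading term divides it; move -1 to the remainder.
  remainder -2y^2 - 3y - 1 ≠ 0; add k_3 = -2y^2 - 3y - 1 to the basis.

The other S-polynomials (S(h_1,k_3), S(h_2,k_3)) all reduce to 0 modulo the current basis, so we have a Gröbner basis.
Inter-reduce: drop elements whose leading term is divisible by another's, tail-reduce, and make monic.
Reduced Gröbner basis: {x - 1, y^2 - 2y - 3}.

These coincide, so the ideals are equal.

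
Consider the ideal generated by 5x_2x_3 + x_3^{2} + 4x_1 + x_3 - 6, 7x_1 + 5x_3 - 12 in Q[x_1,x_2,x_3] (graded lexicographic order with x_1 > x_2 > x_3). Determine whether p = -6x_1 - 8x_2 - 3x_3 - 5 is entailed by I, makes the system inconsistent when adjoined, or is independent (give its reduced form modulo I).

First compute the reduced Gröbner basis of I by Buchberger's algorithm.
f_1 = 5x_2x_3 + x_3^{2} + 4x_1 + x_3 - 6, LT = x_2x_3.
f_2 = 7x_1 + 5x_3 - 12, LT = x_1.

The S-polynomials (S(f_1,f_2)) all reduce to 0 modulo the current basis, so we have a Gröbner basis.
Inter-reduce: drop elements whose leading term is divisible by another's, tail-reduce, and make monic.
Reduced Gröbner basis: {x_2x_3 + \tfrac{1}{5}x_3^{2} - \tfrac{13}{35}x_3 + \tfrac{6}{35}, x_1 + \tfrac{5}{7}x_3 - \tfrac{12}{7}}.
Label its elements g_1 = x_2x_3 + \tfrac{1}{5}x_3^{2} - \tfrac{13}{35}x_3 + \tfrac{6}{35}, g_2 = x_1 + \tfrac{5}{7}x_3 - \tfrac{12}{7}.

Reduce p = -6x_1 - 8x_2 - 3x_3 - 5 modulo G:
  leading term x_1: subtract (-6)·g_2 from -6x_1 - 8x_2 - 3x_3 - 5 → -8x_2 + \tfrac{9}{7}x_3 - \tfrac{107}{7}
  leading term x_2: no divisor's leading term divides it; move -8x_2 to the remainder.
  leading term x_3: no divisor's leading term divides it; move \tfrac{9}{7}x_3 to the remainder.
  leading term 1: no divisor's leading term divides it; move -\tfrac{107}{7} to the remainder.
  normal form = -8x_2 + \tfrac{9}{7}x_3 - \tfrac{107}{7}.
The normal form is nonzero, so p ∉ I. Since p minus its normal form lies in I, I + (p) = I + (r) where r = -8x_2 + \tfrac{9}{7}x_3 - \tfrac{107}{7}; decide whether this ideal is the whole ring.
Run Buchberger on G together with r (pairs among the g_i already reduce to 0 since G is a Gröbner basis):
g_1 = x_2x_3 + \tfrac{1}{5}x_3^{2} - \tfrac{13}{35}x_3 + \tfrac{6}{35}, LT = x_2x_3.
g_2 = x_1 + \tfrac{5}{7}x_3 - \tfrac{12}{7}, LT = x_1.
r = -8x_2 + \tfrac{9}{7}x_3 - \tfrac{107}{7}, LT = x_2.

S(g_1,r): lcm = x_2x_3. S = \tfrac{101}{280}x_3^{2} - \tfrac{639}{280}x_3 + \tfrac{6}{35}.
  reduce S modulo (g_1, g_2, r):
  remainder \tfrac{101}{280}x_3^{2} - \tfrac{639}{280}x_3 + \tfrac{6}{35} ≠ 0; add m_4 = \tfrac{101}{280}x_3^{2} - \tfrac{639}{280}x_3 + \tfrac{6}{35} to the basis.

The other S-polynomials (S(g_1,g_2), S(g_2,r), S(g_1,m_4), S(g_2,m_4), S(r,m_4)) all reduce to 0 modulo the current basis, so we have a Gröbner basis.
Inter-reduce: drop elements whose leading term is divisible by another's, tail-reduce, and make monic.
Reduced Gröbner basis: {x_3^{2} - \tfrac{639}{101}x_3 + \tfrac{48}{101}, x_1 + \tfrac{5}{7}x_3 - \tfrac{12}{7}, x_2 - \tfrac{9}{56}x_3 + \tfrac{107}{56}}.
The reduced Gröbner basis of I + (p) is {x_3^{2} - \tfrac{639}{101}x_3 + \tfrac{48}{101}, x_1 + \tfrac{5}{7}x_3 - \tfrac{12}{7}, x_2 - \tfrac{9}{56}x_3 + \tfrac{107}{56}} ≠ {1}, a proper ideal, so the enlarged system stays consistent: p is independent of I, with normal form -8x_2 + \tfrac{9}{7}x_3 - \tfrac{107}{7}.

-6x_1 - 8x_2 - 3x_3 - 5 is independent of I; its normal form modulo I is -8x_2 + \tfrac{9}{7}x_3 - \tfrac{107}{7}.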